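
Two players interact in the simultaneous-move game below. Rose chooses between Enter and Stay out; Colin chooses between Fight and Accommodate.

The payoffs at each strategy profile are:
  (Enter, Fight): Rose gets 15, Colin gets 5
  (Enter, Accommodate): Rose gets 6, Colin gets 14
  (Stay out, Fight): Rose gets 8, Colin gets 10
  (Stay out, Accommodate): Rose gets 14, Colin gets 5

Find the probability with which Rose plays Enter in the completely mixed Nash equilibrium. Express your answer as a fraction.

Let r be the probability that Rose plays Enter. In a completely mixed equilibrium, Colin must be indifferent between Fight and Accommodate.
Colin's expected payoff from Fight is 5r + 10(1−r); from Accommodate it is 14r + 5(1−r).
Setting these equal: −5r + 10 = 9r + 5, so r = 5/14.

5/14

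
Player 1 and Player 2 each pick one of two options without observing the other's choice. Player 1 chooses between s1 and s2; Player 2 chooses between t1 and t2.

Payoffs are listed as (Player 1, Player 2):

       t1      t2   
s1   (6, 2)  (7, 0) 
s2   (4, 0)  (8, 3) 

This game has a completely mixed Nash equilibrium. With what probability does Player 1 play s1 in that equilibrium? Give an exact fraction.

Let p be the probability that Player 1 plays s1. In a completely mixed equilibrium, Player 2 must be indifferent between t1 and t2.
Player 2's expected payoff from t1 is 2p; from t2 it is 3(1−p).
Setting these equal: 2p = −3p + 3, so p = 3/5.

3/5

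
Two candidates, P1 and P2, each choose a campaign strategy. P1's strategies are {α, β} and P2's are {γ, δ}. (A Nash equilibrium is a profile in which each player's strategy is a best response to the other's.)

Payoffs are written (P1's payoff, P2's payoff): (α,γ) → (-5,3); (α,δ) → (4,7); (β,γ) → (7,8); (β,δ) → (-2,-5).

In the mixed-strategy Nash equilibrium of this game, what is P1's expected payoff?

First find q, the probability P2 plays γ, from P1's indifference between α and β: −5q + 4(1−q) = 7q − 2(1−q), giving q = 1/3.
Since P1 is indifferent in equilibrium, P1's expected payoff equals the payoff from either row against (1/3, 2/3). Using α: −5(1/3) + 4(2/3) = 1.

1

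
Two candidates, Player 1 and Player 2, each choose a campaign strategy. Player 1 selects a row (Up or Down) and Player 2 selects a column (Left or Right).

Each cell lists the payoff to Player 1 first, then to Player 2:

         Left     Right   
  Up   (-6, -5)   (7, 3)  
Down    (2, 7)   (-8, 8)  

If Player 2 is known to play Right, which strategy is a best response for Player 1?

Against Right, Player 1 earns 7 from Up and -8 from Down.
So Up is the best response.

Up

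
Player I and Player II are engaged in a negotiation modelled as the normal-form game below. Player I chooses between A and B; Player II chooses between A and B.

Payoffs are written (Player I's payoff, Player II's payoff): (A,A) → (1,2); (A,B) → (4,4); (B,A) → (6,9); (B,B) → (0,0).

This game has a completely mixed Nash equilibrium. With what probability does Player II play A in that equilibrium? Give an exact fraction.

4/9

Let q be the probability that Player II plays A. In a completely mixed equilibrium, Player I must be indifferent between A and B.
Player I's expected payoff from A is q + 4(1−q); from B it is 6q.
Setting these equal: −3q + 4 = 6q, so q = 4/9.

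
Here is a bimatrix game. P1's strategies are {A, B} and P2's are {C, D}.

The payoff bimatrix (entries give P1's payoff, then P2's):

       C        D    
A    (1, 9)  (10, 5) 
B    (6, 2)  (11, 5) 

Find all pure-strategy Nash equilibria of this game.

(B, D)

(A, C): P1 prefers B (6 > 1) — not an equilibrium.
(A, D): P1 prefers B (11 > 10); P2 prefers C (9 > 5) — not an equilibrium.
(B, C): P2 prefers D (5 > 2) — not an equilibrium.
(B, D): P1 gets 11 ≥ 10 from A, and P2 gets 5 ≥ 2 from C — Nash equilibrium.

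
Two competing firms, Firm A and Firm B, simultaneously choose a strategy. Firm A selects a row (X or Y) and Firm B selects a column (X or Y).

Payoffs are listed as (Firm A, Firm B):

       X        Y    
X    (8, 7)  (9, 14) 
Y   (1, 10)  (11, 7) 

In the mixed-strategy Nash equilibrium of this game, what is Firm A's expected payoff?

79/9

First find y, the probability Firm B plays X, from Firm A's indifference between X and Y: 8y + 9(1−y) = y + 11(1−y), giving y = 2/9.
Since Firm A is indifferent in equilibrium, Firm A's expected payoff equals the payoff from either row against (2/9, 7/9). Using X: 8(2/9) + 9(7/9) = 79/9.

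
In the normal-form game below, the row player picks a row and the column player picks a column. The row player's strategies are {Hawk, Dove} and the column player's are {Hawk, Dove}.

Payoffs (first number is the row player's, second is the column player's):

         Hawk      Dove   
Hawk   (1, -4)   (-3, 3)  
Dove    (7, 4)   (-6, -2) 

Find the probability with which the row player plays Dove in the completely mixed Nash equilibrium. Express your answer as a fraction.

7/13

Let p be the probability that the row player plays Hawk. In a completely mixed equilibrium, the column player must be indifferent between Hawk and Dove.
The column player's expected payoff from Hawk is −4p + 4(1−p); from Dove it is 3p − 2(1−p).
Setting these equal: −8p + 4 = 5p − 2, so p = 6/13.
Therefore the row player plays Dove with probability 1 − 6/13 = 7/13.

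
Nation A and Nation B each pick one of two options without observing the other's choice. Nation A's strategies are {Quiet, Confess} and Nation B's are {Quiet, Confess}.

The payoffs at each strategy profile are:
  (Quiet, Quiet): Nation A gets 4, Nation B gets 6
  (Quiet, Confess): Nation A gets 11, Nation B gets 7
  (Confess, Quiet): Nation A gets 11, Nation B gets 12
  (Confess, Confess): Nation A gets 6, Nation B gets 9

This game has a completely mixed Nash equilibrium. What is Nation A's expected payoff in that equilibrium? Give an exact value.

97/12

First find q, the probability Nation B plays Quiet, from Nation A's indifference between Quiet and Confess: 4q + 11(1−q) = 11q + 6(1−q), giving q = 5/12.
Since Nation A is indifferent in equilibrium, Nation A's expected payoff equals the payoff from either row against (5/12, 7/12). Using Quiet: 4(5/12) + 11(7/12) = 97/12.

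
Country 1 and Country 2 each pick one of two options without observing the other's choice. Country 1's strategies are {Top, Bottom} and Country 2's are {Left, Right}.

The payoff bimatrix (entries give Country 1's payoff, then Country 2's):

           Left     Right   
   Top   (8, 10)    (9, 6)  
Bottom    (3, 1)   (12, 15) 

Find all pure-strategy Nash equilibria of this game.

(Top, Left): Country 1 gets 8 ≥ 3 from Bottom, and Country 2 gets 10 ≥ 6 from Right — Nash equilibrium.
(Top, Right): Country 1 prefers Bottom (12 > 9); Country 2 prefers Left (10 > 6) — not an equilibrium.
(Bottom, Left): Country 1 prefers Top (8 > 3); Country 2 prefers Right (15 > 1) — not an equilibrium.
(Bottom, Right): Country 1 gets 12 ≥ 9 from Top, and Country 2 gets 15 ≥ 1 from Left — Nash equilibrium.

(Top, Left) and (Bottom, Right)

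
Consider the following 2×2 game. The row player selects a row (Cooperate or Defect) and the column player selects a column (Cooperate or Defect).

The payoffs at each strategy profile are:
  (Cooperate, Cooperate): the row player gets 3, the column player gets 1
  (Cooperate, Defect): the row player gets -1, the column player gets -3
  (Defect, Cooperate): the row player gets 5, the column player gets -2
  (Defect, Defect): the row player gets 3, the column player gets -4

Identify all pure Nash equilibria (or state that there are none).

(Defect, Cooperate)

(Cooperate, Cooperate): the row player prefers Defect (5 > 3) — not an equilibrium.
(Cooperate, Defect): the row player prefers Defect (3 > -1); the column player prefers Cooperate (1 > -3) — not an equilibrium.
(Defect, Cooperate): the row player gets 5 ≥ 3 from Cooperate, and the column player gets -2 ≥ -4 from Defect — Nash equilibrium.
(Defect, Defect): the column player prefers Cooperate (-2 > -4) — not an equilibrium.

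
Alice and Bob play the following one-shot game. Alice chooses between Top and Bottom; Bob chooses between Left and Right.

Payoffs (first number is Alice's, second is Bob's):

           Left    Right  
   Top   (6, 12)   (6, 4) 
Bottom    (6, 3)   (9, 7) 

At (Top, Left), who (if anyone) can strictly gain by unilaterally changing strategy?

Alice at (Top, Left) earns 6; deviating to Bottom yields 6 — not better.
Bob earns 12; deviating to Right yields 4 — not better.
Neither player can strictly improve; the profile is a Nash equilibrium.

Neither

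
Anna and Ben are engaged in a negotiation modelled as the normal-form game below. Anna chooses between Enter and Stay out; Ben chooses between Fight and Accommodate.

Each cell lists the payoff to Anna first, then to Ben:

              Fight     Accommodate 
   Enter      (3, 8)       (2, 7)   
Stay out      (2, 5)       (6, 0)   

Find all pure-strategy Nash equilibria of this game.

(Enter, Fight): Anna gets 3 ≥ 2 from Stay out, and Ben gets 8 ≥ 7 from Accommodate — Nash equilibrium.
(Enter, Accommodate): Anna prefers Stay out (6 > 2); Ben prefers Fight (8 > 7) — not an equilibrium.
(Stay out, Fight): Anna prefers Enter (3 > 2) — not an equilibrium.
(Stay out, Accommodate): Ben prefers Fight (5 > 0) — not an equilibrium.

(Enter, Fight)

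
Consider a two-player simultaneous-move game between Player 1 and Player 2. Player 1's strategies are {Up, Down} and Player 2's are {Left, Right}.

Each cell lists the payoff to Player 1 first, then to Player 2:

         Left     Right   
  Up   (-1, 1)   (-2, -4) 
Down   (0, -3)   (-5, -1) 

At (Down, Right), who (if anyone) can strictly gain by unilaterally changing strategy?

Player 1

Player 1 at (Down, Right) earns -5; deviating to Up yields -2 — a strict improvement.
Player 2 earns -1; deviating to Left yields -3 — not better.
Only Player 1 has a strictly profitable deviation.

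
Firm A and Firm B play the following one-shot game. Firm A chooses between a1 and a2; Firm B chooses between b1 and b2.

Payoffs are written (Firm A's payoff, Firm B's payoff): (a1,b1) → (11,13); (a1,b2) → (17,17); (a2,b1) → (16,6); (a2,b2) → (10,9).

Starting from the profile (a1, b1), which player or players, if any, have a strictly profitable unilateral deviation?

Firm A at (a1, b1) earns 11; deviating to a2 yields 16 — a strict improvement.
Firm B earns 13; deviating to b2 yields 17 — a strict improvement.
Both Firm A and Firm B have strictly profitable deviations.

Both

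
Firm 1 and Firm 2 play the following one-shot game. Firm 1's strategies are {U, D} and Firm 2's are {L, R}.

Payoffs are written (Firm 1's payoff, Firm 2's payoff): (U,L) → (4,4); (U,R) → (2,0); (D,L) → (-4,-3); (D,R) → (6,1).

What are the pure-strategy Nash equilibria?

(U, L) and (D, R)

(U, L): Firm 1 gets 4 ≥ -4 from D, and Firm 2 gets 4 ≥ 0 from R — Nash equilibrium.
(U, R): Firm 1 prefers D (6 > 2); Firm 2 prefers L (4 > 0) — not an equilibrium.
(D, L): Firm 1 prefers U (4 > -4); Firm 2 prefers R (1 > -3) — not an equilibrium.
(D, R): Firm 1 gets 6 ≥ 2 from U, and Firm 2 gets 1 ≥ -3 from L — Nash equilibrium.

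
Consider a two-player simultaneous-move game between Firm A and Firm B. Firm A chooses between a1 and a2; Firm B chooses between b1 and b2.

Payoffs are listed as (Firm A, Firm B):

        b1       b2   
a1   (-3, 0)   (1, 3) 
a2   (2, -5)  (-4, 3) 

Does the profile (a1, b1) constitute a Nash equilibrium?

At (a1, b1), Firm A earns -3; switching to a2 would give 2, so Firm A would deviate.
Firm B earns 0; switching to b2 would give 3, so Firm B would deviate.
Since at least one player can profitably deviate, this is not a Nash equilibrium.

No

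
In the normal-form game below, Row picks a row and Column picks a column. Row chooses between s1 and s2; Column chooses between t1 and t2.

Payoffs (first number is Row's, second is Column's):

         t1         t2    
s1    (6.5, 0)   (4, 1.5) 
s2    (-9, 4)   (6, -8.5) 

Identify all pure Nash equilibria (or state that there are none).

none

(s1, t1): Column prefers t2 (1.5 > 0) — not an equilibrium.
(s1, t2): Row prefers s2 (6 > 4) — not an equilibrium.
(s2, t1): Row prefers s1 (6.5 > -9) — not an equilibrium.
(s2, t2): Column prefers t1 (4 > -8.5) — not an equilibrium.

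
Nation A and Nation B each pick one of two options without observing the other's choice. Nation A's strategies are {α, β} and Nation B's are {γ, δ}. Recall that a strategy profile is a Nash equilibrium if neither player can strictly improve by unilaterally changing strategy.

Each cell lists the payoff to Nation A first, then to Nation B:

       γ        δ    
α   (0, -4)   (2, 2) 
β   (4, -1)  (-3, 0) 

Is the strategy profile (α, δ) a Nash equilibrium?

Yes

At (α, δ), Nation A earns 2; switching to β would give -3, so Nation A has no profitable deviation.
Nation B earns 2; switching to γ would give -4, so Nation B has no profitable deviation.
Neither player can gain by a unilateral deviation, so this profile is a Nash equilibrium.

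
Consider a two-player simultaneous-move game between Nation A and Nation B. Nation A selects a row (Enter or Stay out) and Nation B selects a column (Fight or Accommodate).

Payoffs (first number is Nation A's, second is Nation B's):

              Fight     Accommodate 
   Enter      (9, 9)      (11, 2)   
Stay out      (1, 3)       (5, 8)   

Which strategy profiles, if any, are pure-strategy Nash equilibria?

(Enter, Fight): Nation A gets 9 ≥ 1 from Stay out, and Nation B gets 9 ≥ 2 from Accommodate — Nash equilibrium.
(Enter, Accommodate): Nation B prefers Fight (9 > 2) — not an equilibrium.
(Stay out, Fight): Nation A prefers Enter (9 > 1); Nation B prefers Accommodate (8 > 3) — not an equilibrium.
(Stay out, Accommodate): Nation A prefers Enter (11 > 5) — not an equilibrium.

(Enter, Fight)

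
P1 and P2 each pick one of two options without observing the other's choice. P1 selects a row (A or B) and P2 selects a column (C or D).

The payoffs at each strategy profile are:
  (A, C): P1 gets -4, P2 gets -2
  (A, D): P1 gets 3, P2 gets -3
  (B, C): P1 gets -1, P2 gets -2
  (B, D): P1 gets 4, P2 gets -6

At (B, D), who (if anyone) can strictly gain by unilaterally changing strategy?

P1 at (B, D) earns 4; deviating to A yields 3 — not better.
P2 earns -6; deviating to C yields -2 — a strict improvement.
Only P2 has a strictly profitable deviation.

P2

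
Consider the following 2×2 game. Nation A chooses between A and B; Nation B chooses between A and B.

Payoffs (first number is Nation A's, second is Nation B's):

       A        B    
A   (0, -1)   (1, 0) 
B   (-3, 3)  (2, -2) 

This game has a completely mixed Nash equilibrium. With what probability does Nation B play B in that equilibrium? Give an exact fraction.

3/4

Let q be the probability that Nation B plays A. In a completely mixed equilibrium, Nation A must be indifferent between A and B.
Nation A's expected payoff from A is (1−q); from B it is −3q + 2(1−q).
Setting these equal: −q + 1 = −5q + 2, so q = 1/4.
Therefore Nation B plays B with probability 1 − 1/4 = 3/4.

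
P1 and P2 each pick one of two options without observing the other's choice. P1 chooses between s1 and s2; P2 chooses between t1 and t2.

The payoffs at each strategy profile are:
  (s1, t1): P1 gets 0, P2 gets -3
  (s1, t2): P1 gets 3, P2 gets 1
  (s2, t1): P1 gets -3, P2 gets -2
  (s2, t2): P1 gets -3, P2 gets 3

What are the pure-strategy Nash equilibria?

(s1, t2)

(s1, t1): P2 prefers t2 (1 > -3) — not an equilibrium.
(s1, t2): P1 gets 3 ≥ -3 from s2, and P2 gets 1 ≥ -3 from t1 — Nash equilibrium.
(s2, t1): P1 prefers s1 (0 > -3); P2 prefers t2 (3 > -2) — not an equilibrium.
(s2, t2): P1 prefers s1 (3 > -3) — not an equilibrium.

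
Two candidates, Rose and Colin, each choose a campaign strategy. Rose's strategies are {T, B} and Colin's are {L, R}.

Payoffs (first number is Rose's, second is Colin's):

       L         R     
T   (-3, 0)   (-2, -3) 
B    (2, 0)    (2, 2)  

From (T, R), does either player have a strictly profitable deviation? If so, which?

Both

Rose at (T, R) earns -2; deviating to B yields 2 — a strict improvement.
Colin earns -3; deviating to L yields 0 — a strict improvement.
Both Rose and Colin have strictly profitable deviations.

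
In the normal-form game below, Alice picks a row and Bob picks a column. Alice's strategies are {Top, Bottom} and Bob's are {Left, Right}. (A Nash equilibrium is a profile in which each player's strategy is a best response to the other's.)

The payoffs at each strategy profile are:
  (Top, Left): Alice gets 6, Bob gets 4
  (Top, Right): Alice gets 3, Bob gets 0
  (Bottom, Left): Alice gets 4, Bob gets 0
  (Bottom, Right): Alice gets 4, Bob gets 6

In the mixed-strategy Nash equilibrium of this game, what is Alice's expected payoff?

First find y, the probability Bob plays Left, from Alice's indifference between Top and Bottom: 6y + 3(1−y) = 4y + 4(1−y), giving y = 1/3.
Since Alice is indifferent in equilibrium, Alice's expected payoff equals the payoff from either row against (1/3, 2/3). Using Top: 6(1/3) + 3(2/3) = 4.

4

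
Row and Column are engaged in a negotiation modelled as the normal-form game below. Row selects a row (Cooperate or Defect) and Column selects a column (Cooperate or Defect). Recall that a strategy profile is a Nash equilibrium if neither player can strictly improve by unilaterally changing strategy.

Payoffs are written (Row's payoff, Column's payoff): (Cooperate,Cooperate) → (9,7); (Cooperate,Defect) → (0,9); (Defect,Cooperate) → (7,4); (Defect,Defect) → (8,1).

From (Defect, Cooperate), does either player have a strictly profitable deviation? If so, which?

Row

Row at (Defect, Cooperate) earns 7; deviating to Cooperate yields 9 — a strict improvement.
Column earns 4; deviating to Defect yields 1 — not better.
Only Row has a strictly profitable deviation.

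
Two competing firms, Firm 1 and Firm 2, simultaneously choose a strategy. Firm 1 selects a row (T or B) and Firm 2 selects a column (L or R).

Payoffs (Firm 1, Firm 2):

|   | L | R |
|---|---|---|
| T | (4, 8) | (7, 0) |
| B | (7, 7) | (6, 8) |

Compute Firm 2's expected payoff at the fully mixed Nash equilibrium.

64/9

First find p, the probability Firm 1 plays T, from Firm 2's indifference between L and R: 8p + 7(1−p) = 8(1−p), giving p = 1/9.
Since Firm 2 is indifferent in equilibrium, Firm 2's expected payoff equals the payoff from either column against (1/9, 8/9). Using L: 8(1/9) + 7(8/9) = 64/9.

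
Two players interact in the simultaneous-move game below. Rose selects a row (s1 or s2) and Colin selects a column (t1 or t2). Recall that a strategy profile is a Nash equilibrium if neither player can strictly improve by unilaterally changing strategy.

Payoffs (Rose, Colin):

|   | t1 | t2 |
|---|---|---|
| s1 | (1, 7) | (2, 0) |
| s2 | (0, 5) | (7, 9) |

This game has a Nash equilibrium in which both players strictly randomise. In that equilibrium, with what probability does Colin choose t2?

Let q be the probability that Colin plays t1. In a completely mixed equilibrium, Rose must be indifferent between s1 and s2.
Rose's expected payoff from s1 is q + 2(1−q); from s2 it is 7(1−q).
Setting these equal: −q + 2 = −7q + 7, so q = 5/6.
Therefore Colin plays t2 with probability 1 − 5/6 = 1/6.

1/6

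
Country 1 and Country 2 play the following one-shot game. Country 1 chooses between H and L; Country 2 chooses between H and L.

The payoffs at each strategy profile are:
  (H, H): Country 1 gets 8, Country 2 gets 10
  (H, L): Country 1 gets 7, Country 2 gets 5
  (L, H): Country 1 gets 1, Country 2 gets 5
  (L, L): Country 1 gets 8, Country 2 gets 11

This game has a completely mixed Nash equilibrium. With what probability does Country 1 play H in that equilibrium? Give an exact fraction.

Let x be the probability that Country 1 plays H. In a completely mixed equilibrium, Country 2 must be indifferent between H and L.
Country 2's expected payoff from H is 10x + 5(1−x); from L it is 5x + 11(1−x).
Setting these equal: 5x + 5 = −6x + 11, so x = 6/11.

6/11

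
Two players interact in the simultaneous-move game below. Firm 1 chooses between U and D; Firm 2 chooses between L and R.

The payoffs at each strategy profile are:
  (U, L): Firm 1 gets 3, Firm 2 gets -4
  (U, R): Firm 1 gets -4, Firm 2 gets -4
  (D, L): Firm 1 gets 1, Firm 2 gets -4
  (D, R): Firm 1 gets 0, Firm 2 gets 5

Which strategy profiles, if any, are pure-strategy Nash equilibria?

(U, L): Firm 1 gets 3 ≥ 1 from D, and Firm 2 gets -4 ≥ -4 from R — Nash equilibrium.
(U, R): Firm 1 prefers D (0 > -4) — not an equilibrium.
(D, L): Firm 1 prefers U (3 > 1); Firm 2 prefers R (5 > -4) — not an equilibrium.
(D, R): Firm 1 gets 0 ≥ -4 from U, and Firm 2 gets 5 ≥ -4 from L — Nash equilibrium.

(U, L) and (D, R)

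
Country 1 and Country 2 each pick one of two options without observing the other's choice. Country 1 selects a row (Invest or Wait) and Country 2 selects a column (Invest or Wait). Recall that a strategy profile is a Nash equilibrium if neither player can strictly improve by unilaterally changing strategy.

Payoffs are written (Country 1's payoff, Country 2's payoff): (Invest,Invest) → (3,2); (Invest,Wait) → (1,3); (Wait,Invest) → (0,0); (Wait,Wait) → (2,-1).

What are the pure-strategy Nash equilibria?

none

(Invest, Invest): Country 2 prefers Wait (3 > 2) — not an equilibrium.
(Invest, Wait): Country 1 prefers Wait (2 > 1) — not an equilibrium.
(Wait, Invest): Country 1 prefers Invest (3 > 0) — not an equilibrium.
(Wait, Wait): Country 2 prefers Invest (0 > -1) — not an equilibrium.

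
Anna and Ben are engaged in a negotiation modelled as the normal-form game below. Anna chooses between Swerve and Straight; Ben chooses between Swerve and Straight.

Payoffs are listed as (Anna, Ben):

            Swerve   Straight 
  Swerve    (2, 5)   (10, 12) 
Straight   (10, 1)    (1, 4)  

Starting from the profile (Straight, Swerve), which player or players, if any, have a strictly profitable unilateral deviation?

Anna at (Straight, Swerve) earns 10; deviating to Swerve yields 2 — not better.
Ben earns 1; deviating to Straight yields 4 — a strict improvement.
Only Ben has a strictly profitable deviation.

Ben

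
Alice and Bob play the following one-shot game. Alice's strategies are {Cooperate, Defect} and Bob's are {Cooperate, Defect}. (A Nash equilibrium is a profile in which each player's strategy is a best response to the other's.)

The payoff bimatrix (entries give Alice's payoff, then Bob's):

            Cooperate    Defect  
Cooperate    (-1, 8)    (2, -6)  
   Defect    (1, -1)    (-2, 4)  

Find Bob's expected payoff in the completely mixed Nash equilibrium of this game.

First find p, the probability Alice plays Cooperate, from Bob's indifference between Cooperate and Defect: 8p − (1−p) = −6p + 4(1−p), giving p = 5/19.
Since Bob is indifferent in equilibrium, Bob's expected payoff equals the payoff from either column against (5/19, 14/19). Using Cooperate: 8(5/19) − (14/19) = 26/19.

26/19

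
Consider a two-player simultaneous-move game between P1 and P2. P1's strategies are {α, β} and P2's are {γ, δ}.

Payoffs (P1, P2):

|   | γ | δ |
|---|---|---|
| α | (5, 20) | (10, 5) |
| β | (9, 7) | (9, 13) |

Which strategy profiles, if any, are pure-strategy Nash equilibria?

(α, γ): P1 prefers β (9 > 5) — not an equilibrium.
(α, δ): P2 prefers γ (20 > 5) — not an equilibrium.
(β, γ): P2 prefers δ (13 > 7) — not an equilibrium.
(β, δ): P1 prefers α (10 > 9) — not an equilibrium.

none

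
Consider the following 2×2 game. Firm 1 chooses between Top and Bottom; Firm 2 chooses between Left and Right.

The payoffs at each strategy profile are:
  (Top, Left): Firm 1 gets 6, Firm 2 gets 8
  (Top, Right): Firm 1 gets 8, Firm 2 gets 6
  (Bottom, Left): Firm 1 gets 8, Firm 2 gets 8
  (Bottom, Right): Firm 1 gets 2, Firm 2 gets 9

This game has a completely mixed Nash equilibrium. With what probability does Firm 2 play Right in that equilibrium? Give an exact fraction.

Let y be the probability that Firm 2 plays Left. In a completely mixed equilibrium, Firm 1 must be indifferent between Top and Bottom.
Firm 1's expected payoff from Top is 6y + 8(1−y); from Bottom it is 8y + 2(1−y).
Setting these equal: −2y + 8 = 6y + 2, so y = 3/4.
Therefore Firm 2 plays Right with probability 1 − 3/4 = 1/4.

1/4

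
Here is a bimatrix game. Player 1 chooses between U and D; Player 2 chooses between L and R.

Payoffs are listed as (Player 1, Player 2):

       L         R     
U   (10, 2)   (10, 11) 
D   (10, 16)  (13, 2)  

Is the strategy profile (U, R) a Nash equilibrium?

At (U, R), Player 1 earns 10; switching to D would give 13, so Player 1 would deviate.
Player 2 earns 11; switching to L would give 2, so Player 2 has no profitable deviation.
Since at least one player can profitably deviate, this is not a Nash equilibrium.

No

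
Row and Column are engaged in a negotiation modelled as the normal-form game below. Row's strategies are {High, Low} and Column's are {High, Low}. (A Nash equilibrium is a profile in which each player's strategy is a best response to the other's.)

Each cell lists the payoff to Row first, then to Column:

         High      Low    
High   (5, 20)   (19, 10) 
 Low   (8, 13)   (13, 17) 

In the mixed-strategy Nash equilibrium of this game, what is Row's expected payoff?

First find q, the probability Column plays High, from Row's indifference between High and Low: 5q + 19(1−q) = 8q + 13(1−q), giving q = 2/3.
Since Row is indifferent in equilibrium, Row's expected payoff equals the payoff from either row against (2/3, 1/3). Using High: 5(2/3) + 19(1/3) = 29/3.

29/3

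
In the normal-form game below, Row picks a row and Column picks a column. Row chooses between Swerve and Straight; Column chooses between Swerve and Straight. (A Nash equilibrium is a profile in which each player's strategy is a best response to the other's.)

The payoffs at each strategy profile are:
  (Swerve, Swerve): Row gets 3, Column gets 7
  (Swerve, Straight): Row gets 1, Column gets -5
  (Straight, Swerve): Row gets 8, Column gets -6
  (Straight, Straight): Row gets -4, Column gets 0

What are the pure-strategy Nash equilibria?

none

(Swerve, Swerve): Row prefers Straight (8 > 3) — not an equilibrium.
(Swerve, Straight): Column prefers Swerve (7 > -5) — not an equilibrium.
(Straight, Swerve): Column prefers Straight (0 > -6) — not an equilibrium.
(Straight, Straight): Row prefers Swerve (1 > -4) — not an equilibrium.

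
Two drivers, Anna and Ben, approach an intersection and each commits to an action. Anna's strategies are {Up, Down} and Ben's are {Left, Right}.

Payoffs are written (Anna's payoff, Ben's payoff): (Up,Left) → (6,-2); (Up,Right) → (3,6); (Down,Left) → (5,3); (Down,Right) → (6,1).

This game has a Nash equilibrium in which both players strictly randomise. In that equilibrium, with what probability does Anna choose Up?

1/5

Let r be the probability that Anna plays Up. In a completely mixed equilibrium, Ben must be indifferent between Left and Right.
Ben's expected payoff from Left is −2r + 3(1−r); from Right it is 6r + (1−r).
Setting these equal: −5r + 3 = 5r + 1, so r = 1/5.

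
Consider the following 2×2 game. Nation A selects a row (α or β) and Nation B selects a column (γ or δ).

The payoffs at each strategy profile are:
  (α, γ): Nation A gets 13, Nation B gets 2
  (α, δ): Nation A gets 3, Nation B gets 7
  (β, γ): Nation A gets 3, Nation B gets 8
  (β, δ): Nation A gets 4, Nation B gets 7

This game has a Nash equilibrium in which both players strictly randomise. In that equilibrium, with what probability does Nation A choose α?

1/6

Let r be the probability that Nation A plays α. In a completely mixed equilibrium, Nation B must be indifferent between γ and δ.
Nation B's expected payoff from γ is 2r + 8(1−r); from δ it is 7r + 7(1−r).
Setting these equal: −6r + 8 = 7, so r = 1/6.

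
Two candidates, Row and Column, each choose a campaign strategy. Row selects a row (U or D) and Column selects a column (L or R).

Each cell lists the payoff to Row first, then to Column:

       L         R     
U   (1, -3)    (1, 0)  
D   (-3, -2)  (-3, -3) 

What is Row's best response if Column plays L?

U

Against L, Row earns 1 from U and -3 from D.
So U is the best response.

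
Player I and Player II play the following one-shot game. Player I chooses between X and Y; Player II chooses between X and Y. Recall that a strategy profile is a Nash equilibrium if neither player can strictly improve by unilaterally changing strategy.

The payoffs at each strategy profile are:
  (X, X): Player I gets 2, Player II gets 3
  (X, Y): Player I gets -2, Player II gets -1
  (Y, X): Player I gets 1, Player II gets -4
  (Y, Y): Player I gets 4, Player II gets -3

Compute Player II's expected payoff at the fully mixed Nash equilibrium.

First find p, the probability Player I plays X, from Player II's indifference between X and Y: 3p − 4(1−p) = −p − 3(1−p), giving p = 1/5.
Since Player II is indifferent in equilibrium, Player II's expected payoff equals the payoff from either column against (1/5, 4/5). Using X: 3(1/5) − 4(4/5) = -13/5.

-13/5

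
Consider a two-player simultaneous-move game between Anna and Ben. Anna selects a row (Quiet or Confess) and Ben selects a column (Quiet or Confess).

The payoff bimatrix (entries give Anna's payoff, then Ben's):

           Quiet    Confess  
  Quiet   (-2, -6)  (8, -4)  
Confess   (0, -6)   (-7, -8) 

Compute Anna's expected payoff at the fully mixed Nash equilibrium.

-14/17

First find y, the probability Ben plays Quiet, from Anna's indifference between Quiet and Confess: −2y + 8(1−y) = −7(1−y), giving y = 15/17.
Since Anna is indifferent in equilibrium, Anna's expected payoff equals the payoff from either row against (15/17, 2/17). Using Quiet: −2(15/17) + 8(2/17) = -14/17.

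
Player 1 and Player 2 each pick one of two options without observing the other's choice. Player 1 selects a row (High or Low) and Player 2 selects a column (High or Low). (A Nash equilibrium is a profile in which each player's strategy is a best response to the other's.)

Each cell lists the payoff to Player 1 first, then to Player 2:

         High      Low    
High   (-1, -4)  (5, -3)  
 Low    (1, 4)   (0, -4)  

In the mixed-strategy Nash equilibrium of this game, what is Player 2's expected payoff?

-28/9

First find x, the probability Player 1 plays High, from Player 2's indifference between High and Low: −4x + 4(1−x) = −3x − 4(1−x), giving x = 8/9.
Since Player 2 is indifferent in equilibrium, Player 2's expected payoff equals the payoff from either column against (8/9, 1/9). Using High: −4(8/9) + 4(1/9) = -28/9.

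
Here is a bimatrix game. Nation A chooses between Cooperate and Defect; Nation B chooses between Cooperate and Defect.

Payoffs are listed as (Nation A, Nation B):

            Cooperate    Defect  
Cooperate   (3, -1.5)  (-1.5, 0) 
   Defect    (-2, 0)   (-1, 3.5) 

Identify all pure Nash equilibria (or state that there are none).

(Cooperate, Cooperate): Nation B prefers Defect (0 > -1.5) — not an equilibrium.
(Cooperate, Defect): Nation A prefers Defect (-1 > -1.5) — not an equilibrium.
(Defect, Cooperate): Nation A prefers Cooperate (3 > -2); Nation B prefers Defect (3.5 > 0) — not an equilibrium.
(Defect, Defect): Nation A gets -1 ≥ -1.5 from Cooperate, and Nation B gets 3.5 ≥ 0 from Cooperate — Nash equilibrium.

(Defect, Defect)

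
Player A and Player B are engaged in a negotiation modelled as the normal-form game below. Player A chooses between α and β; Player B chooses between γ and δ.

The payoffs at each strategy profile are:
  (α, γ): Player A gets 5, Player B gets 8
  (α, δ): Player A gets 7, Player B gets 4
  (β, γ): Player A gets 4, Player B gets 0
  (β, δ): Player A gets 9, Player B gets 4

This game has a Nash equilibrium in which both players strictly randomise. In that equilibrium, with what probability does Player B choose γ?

Let c be the probability that Player B plays γ. In a completely mixed equilibrium, Player A must be indifferent between α and β.
Player A's expected payoff from α is 5c + 7(1−c); from β it is 4c + 9(1−c).
Setting these equal: −2c + 7 = −5c + 9, so c = 2/3.

2/3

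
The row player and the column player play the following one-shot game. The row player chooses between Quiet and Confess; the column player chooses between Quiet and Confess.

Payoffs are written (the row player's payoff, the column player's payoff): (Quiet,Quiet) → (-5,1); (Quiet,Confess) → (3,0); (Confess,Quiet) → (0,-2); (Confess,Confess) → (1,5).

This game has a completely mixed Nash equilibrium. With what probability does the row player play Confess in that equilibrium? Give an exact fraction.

Let r be the probability that the row player plays Quiet. In a completely mixed equilibrium, the column player must be indifferent between Quiet and Confess.
The column player's expected payoff from Quiet is r − 2(1−r); from Confess it is 5(1−r).
Setting these equal: 3r − 2 = −5r + 5, so r = 7/8.
Therefore the row player plays Confess with probability 1 − 7/8 = 1/8.

1/8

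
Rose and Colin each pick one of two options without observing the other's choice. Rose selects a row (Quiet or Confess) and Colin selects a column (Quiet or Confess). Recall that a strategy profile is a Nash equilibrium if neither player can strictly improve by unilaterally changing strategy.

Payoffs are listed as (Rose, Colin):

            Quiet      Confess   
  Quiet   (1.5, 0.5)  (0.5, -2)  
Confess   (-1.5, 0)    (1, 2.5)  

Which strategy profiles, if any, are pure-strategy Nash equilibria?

(Quiet, Quiet): Rose gets 1.5 ≥ -1.5 from Confess, and Colin gets 0.5 ≥ -2 from Confess — Nash equilibrium.
(Quiet, Confess): Rose prefers Confess (1 > 0.5); Colin prefers Quiet (0.5 > -2) — not an equilibrium.
(Confess, Quiet): Rose prefers Quiet (1.5 > -1.5); Colin prefers Confess (2.5 > 0) — not an equilibrium.
(Confess, Confess): Rose gets 1 ≥ 0.5 from Quiet, and Colin gets 2.5 ≥ 0 from Quiet — Nash equilibrium.

(Quiet, Quiet) and (Confess, Confess)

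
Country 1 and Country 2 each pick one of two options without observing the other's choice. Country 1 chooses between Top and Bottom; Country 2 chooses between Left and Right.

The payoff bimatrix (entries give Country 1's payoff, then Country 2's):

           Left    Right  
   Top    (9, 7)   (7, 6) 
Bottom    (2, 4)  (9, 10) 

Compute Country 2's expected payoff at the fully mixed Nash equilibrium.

First find x, the probability Country 1 plays Top, from Country 2's indifference between Left and Right: 7x + 4(1−x) = 6x + 10(1−x), giving x = 6/7.
Since Country 2 is indifferent in equilibrium, Country 2's expected payoff equals the payoff from either column against (6/7, 1/7). Using Left: 7(6/7) + 4(1/7) = 46/7.

46/7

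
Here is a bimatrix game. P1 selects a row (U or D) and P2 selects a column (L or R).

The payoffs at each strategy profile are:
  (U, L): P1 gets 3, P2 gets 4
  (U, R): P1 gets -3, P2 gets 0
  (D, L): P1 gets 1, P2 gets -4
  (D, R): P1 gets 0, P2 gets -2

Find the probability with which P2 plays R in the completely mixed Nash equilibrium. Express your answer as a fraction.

Let q be the probability that P2 plays L. In a completely mixed equilibrium, P1 must be indifferent between U and D.
P1's expected payoff from U is 3q − 3(1−q); from D it is q.
Setting these equal: 6q − 3 = q, so q = 3/5.
Therefore P2 plays R with probability 1 − 3/5 = 2/5.

2/5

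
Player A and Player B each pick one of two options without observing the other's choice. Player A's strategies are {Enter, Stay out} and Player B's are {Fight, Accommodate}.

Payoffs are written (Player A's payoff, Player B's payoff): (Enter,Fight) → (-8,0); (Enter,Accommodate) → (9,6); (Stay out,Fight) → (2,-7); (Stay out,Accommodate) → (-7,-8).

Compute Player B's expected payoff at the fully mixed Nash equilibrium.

First find p, the probability Player A plays Enter, from Player B's indifference between Fight and Accommodate: −7(1−p) = 6p − 8(1−p), giving p = 1/7.
Since Player B is indifferent in equilibrium, Player B's expected payoff equals the payoff from either column against (1/7, 6/7). Using Fight: −7(6/7) = -6.

-6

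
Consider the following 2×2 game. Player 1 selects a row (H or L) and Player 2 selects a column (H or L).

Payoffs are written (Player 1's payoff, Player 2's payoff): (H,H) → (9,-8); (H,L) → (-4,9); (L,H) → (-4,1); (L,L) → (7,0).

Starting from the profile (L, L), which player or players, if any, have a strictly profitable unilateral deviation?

Player 2

Player 1 at (L, L) earns 7; deviating to H yields -4 — not better.
Player 2 earns 0; deviating to H yields 1 — a strict improvement.
Only Player 2 has a strictly profitable deviation.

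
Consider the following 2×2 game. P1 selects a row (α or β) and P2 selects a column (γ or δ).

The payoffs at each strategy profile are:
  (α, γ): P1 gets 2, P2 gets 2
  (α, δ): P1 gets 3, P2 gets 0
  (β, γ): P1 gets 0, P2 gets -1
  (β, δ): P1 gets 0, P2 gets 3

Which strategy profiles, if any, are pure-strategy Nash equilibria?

(α, γ): P1 gets 2 ≥ 0 from β, and P2 gets 2 ≥ 0 from δ — Nash equilibrium.
(α, δ): P2 prefers γ (2 > 0) — not an equilibrium.
(β, γ): P1 prefers α (2 > 0); P2 prefers δ (3 > -1) — not an equilibrium.
(β, δ): P1 prefers α (3 > 0) — not an equilibrium.

(α, γ)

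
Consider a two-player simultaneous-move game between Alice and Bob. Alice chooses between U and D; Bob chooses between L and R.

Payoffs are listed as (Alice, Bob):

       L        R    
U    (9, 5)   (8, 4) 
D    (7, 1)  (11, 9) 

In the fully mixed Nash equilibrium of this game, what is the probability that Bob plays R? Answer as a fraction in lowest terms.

Let y be the probability that Bob plays L. In a completely mixed equilibrium, Alice must be indifferent between U and D.
Alice's expected payoff from U is 9y + 8(1−y); from D it is 7y + 11(1−y).
Setting these equal: y + 8 = −4y + 11, so y = 3/5.
Therefore Bob plays R with probability 1 − 3/5 = 2/5.

2/5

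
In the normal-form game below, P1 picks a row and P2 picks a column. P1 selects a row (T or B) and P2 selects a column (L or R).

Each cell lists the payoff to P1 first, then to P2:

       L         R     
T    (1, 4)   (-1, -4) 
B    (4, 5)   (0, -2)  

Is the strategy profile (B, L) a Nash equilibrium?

Yes

At (B, L), P1 earns 4; switching to T would give 1, so P1 has no profitable deviation.
P2 earns 5; switching to R would give -2, so P2 has no profitable deviation.
Neither player can gain by a unilateral deviation, so this profile is a Nash equilibrium.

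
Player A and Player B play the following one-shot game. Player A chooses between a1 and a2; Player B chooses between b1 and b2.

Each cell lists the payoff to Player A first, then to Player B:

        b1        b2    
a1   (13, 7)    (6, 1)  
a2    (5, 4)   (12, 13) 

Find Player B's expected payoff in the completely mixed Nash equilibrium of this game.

First find p, the probability Player A plays a1, from Player B's indifference between b1 and b2: 7p + 4(1−p) = p + 13(1−p), giving p = 3/5.
Since Player B is indifferent in equilibrium, Player B's expected payoff equals the payoff from either column against (3/5, 2/5). Using b1: 7(3/5) + 4(2/5) = 29/5.

29/5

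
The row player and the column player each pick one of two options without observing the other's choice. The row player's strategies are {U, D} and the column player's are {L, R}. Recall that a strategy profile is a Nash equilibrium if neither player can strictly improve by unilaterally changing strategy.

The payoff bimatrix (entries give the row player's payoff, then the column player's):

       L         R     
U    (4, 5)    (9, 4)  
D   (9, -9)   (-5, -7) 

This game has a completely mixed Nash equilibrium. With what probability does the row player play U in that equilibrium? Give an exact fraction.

2/3

Let x be the probability that the row player plays U. In a completely mixed equilibrium, the column player must be indifferent between L and R.
The column player's expected payoff from L is 5x − 9(1−x); from R it is 4x − 7(1−x).
Setting these equal: 14x − 9 = 11x − 7, so x = 2/3.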